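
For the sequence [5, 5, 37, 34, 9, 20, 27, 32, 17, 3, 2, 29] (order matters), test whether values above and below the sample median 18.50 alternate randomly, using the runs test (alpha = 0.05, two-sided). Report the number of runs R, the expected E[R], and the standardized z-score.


Step 1: Compute median = 18.50; label A = above, B = below.
Labels in order: BBAABAAABBBA  (n_A = 6, n_B = 6)
Step 2: Count runs R = 6.
Step 3: Under H0 (random ordering), E[R] = 2*n_A*n_B/(n_A+n_B) + 1 = 2*6*6/12 + 1 = 7.0000.
        Var[R] = 2*n_A*n_B*(2*n_A*n_B - n_A - n_B) / ((n_A+n_B)^2 * (n_A+n_B-1)) = 4320/1584 = 2.7273.
        SD[R] = 1.6514.
Step 4: Continuity-corrected z = (R + 0.5 - E[R]) / SD[R] = (6 + 0.5 - 7.0000) / 1.6514 = -0.3028.
Step 5: Two-sided p-value via normal approximation = 2*(1 - Phi(|z|)) = 0.762069.
Step 6: alpha = 0.05. fail to reject H0.

R = 6, z = -0.3028, p = 0.762069, fail to reject H0.


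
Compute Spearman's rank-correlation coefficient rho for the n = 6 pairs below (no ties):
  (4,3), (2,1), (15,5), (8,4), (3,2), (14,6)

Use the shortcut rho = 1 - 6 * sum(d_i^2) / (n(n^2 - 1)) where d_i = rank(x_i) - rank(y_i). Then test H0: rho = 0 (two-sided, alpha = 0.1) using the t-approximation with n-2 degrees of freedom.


Step 1: Rank x and y separately (midranks; no ties here).
rank(x): 4->3, 2->1, 15->6, 8->4, 3->2, 14->5
rank(y): 3->3, 1->1, 5->5, 4->4, 2->2, 6->6
Step 2: d_i = R_x(i) - R_y(i); compute d_i^2.
  (3-3)^2=0, (1-1)^2=0, (6-5)^2=1, (4-4)^2=0, (2-2)^2=0, (5-6)^2=1
sum(d^2) = 2.
Step 3: rho = 1 - 6*2 / (6*(6^2 - 1)) = 1 - 12/210 = 0.942857.
Step 4: Under H0, t = rho * sqrt((n-2)/(1-rho^2)) = 5.6595 ~ t(4).
Step 5: Two-sided p-value from the t-distribution with 4 df = 0.004805.
Step 6: alpha = 0.1. reject H0.

rho = 0.9429, p = 0.004805, reject H0 at alpha = 0.1.


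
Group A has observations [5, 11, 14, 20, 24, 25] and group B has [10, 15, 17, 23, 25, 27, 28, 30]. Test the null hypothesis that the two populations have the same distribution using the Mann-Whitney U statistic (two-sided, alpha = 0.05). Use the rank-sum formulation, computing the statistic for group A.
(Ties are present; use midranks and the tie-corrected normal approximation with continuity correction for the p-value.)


Step 1: Combine and sort all 14 observations; assign midranks.
sorted (value, group): (5,X), (10,Y), (11,X), (14,X), (15,Y), (17,Y), (20,X), (23,Y), (24,X), (25,X), (25,Y), (27,Y), (28,Y), (30,Y)
ranks: 5->1, 10->2, 11->3, 14->4, 15->5, 17->6, 20->7, 23->8, 24->9, 25->10.5, 25->10.5, 27->12, 28->13, 30->14
Step 2: Rank sum for X: R1 = 1 + 3 + 4 + 7 + 9 + 10.5 = 34.5.
Step 3: U_X = R1 - n1(n1+1)/2 = 34.5 - 6*7/2 = 34.5 - 21 = 13.5.
       U_Y = n1*n2 - U_X = 48 - 13.5 = 34.5.
Step 4: Ties are present, so use the tie-corrected normal approximation (with continuity correction) for the p-value.
Step 5: p-value = 0.196213; compare to alpha = 0.05. fail to reject H0.

U_X = 13.5, p = 0.196213, fail to reject H0 at alpha = 0.05.


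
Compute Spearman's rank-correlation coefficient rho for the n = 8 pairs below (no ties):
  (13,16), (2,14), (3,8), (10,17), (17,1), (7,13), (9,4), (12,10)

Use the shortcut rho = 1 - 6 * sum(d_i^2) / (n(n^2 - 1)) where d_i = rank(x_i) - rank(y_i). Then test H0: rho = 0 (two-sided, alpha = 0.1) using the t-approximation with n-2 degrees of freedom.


Step 1: Rank x and y separately (midranks; no ties here).
rank(x): 13->7, 2->1, 3->2, 10->5, 17->8, 7->3, 9->4, 12->6
rank(y): 16->7, 14->6, 8->3, 17->8, 1->1, 13->5, 4->2, 10->4
Step 2: d_i = R_x(i) - R_y(i); compute d_i^2.
  (7-7)^2=0, (1-6)^2=25, (2-3)^2=1, (5-8)^2=9, (8-1)^2=49, (3-5)^2=4, (4-2)^2=4, (6-4)^2=4
sum(d^2) = 96.
Step 3: rho = 1 - 6*96 / (8*(8^2 - 1)) = 1 - 576/504 = -0.142857.
Step 4: Under H0, t = rho * sqrt((n-2)/(1-rho^2)) = -0.3536 ~ t(6).
Step 5: Two-sided p-value from the t-distribution with 6 df = 0.735765.
Step 6: alpha = 0.1. fail to reject H0.

rho = -0.1429, p = 0.735765, fail to reject H0 at alpha = 0.1.


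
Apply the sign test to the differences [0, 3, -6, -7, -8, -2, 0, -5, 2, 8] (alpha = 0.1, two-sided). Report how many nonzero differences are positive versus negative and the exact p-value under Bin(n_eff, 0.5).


Step 1: Discard zero differences. Original n = 10; n_eff = number of nonzero differences = 8.
Nonzero differences (with sign): +3, -6, -7, -8, -2, -5, +2, +8
Step 2: Count signs: positive = 3, negative = 5.
Step 3: Under H0: P(positive) = 0.5, so the number of positives S ~ Bin(8, 0.5).
Step 4: Two-sided exact p-value = sum of Bin(8,0.5) probabilities at or below the observed probability = 0.726562.
Step 5: alpha = 0.1. fail to reject H0.

n_eff = 8, pos = 3, neg = 5, p = 0.726562, fail to reject H0.


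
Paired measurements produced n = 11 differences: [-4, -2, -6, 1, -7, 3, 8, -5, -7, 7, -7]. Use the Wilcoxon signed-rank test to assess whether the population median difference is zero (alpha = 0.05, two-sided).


Step 1: Drop any zero differences (none here) and take |d_i|.
|d| = [4, 2, 6, 1, 7, 3, 8, 5, 7, 7, 7]
Step 2: Midrank |d_i| (ties get averaged ranks).
ranks: |4|->4, |2|->2, |6|->6, |1|->1, |7|->8.5, |3|->3, |8|->11, |5|->5, |7|->8.5, |7|->8.5, |7|->8.5
Step 3: Attach original signs; sum ranks with positive sign and with negative sign.
W+ = 1 + 3 + 11 + 8.5 = 23.5
W- = 4 + 2 + 6 + 8.5 + 5 + 8.5 + 8.5 = 42.5
(Check: W+ + W- = 66 should equal n(n+1)/2 = 66.)
Step 4: Test statistic W = min(W+, W-) = 23.5.
Step 5: Ties in |d|, so use the tie-corrected normal approximation.
        E[W] = n(n+1)/4 = 11*12/4 = 33.
        Tie groups: |d|=7 (t=4); sum(t^3 - t) = 60.
        Var[W] = n(n+1)(2n+1)/24 - sum(t^3-t)/48 = 3036/24 - 60/48 = 125.25.
        z = (W - E[W]) / sqrt(Var[W]) = (23.5 - 33) / 11.1915 = -0.8489.
        Two-sided p = 2*Phi(z) = 0.395961.
Step 6: alpha = 0.05. fail to reject H0.

W+ = 23.5, W- = 42.5, W = min = 23.5, p = 0.395961, fail to reject H0.


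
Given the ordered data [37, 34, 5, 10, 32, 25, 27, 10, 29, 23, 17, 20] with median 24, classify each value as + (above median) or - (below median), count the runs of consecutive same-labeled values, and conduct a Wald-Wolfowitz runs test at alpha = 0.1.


Step 1: Compute median = 24; label A = above, B = below.
Labels in order: AABBAAABABBB  (n_A = 6, n_B = 6)
Step 2: Count runs R = 6.
Step 3: Under H0 (random ordering), E[R] = 2*n_A*n_B/(n_A+n_B) + 1 = 2*6*6/12 + 1 = 7.0000.
        Var[R] = 2*n_A*n_B*(2*n_A*n_B - n_A - n_B) / ((n_A+n_B)^2 * (n_A+n_B-1)) = 4320/1584 = 2.7273.
        SD[R] = 1.6514.
Step 4: Continuity-corrected z = (R + 0.5 - E[R]) / SD[R] = (6 + 0.5 - 7.0000) / 1.6514 = -0.3028.
Step 5: Two-sided p-value via normal approximation = 2*(1 - Phi(|z|)) = 0.762069.
Step 6: alpha = 0.1. fail to reject H0.

R = 6, z = -0.3028, p = 0.762069, fail to reject H0.


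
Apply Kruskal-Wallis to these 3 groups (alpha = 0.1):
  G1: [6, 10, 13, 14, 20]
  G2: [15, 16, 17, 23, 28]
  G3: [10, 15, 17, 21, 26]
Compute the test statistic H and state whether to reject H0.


Step 1: Combine all N = 15 observations and assign midranks.
sorted (value, group, rank): (6,G1,1), (10,G1,2.5), (10,G3,2.5), (13,G1,4), (14,G1,5), (15,G2,6.5), (15,G3,6.5), (16,G2,8), (17,G2,9.5), (17,G3,9.5), (20,G1,11), (21,G3,12), (23,G2,13), (26,G3,14), (28,G2,15)
Step 2: Sum ranks within each group.
R_1 = 23.5 (n_1 = 5)
R_2 = 52 (n_2 = 5)
R_3 = 44.5 (n_3 = 5)
Step 3: H = 12/(N(N+1)) * sum(R_i^2/n_i) - 3(N+1)
     = 12/(15*16) * (23.5^2/5 + 52^2/5 + 44.5^2/5) - 3*16
     = 0.050000 * 1047.3 - 48
     = 4.365000.
Step 4: Ties present; correction factor C = 1 - 18/(15^3 - 15) = 0.994643. Corrected H = 4.365000 / 0.994643 = 4.388510.
Step 5: Under H0, H ~ chi^2(2); p-value = 0.111442.
Step 6: alpha = 0.1. fail to reject H0.

H = 4.3885, df = 2, p = 0.111442, fail to reject H0.


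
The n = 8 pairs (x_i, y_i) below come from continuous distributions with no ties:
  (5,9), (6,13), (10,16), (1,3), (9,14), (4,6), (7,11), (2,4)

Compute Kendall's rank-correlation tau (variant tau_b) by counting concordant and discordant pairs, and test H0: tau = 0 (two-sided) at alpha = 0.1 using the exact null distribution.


Step 1: Enumerate the 28 unordered pairs (i,j) with i<j and classify each by sign(x_j-x_i) * sign(y_j-y_i).
  (1,2):dx=+1,dy=+4->C; (1,3):dx=+5,dy=+7->C; (1,4):dx=-4,dy=-6->C; (1,5):dx=+4,dy=+5->C
  (1,6):dx=-1,dy=-3->C; (1,7):dx=+2,dy=+2->C; (1,8):dx=-3,dy=-5->C; (2,3):dx=+4,dy=+3->C
  (2,4):dx=-5,dy=-10->C; (2,5):dx=+3,dy=+1->C; (2,6):dx=-2,dy=-7->C; (2,7):dx=+1,dy=-2->D
  (2,8):dx=-4,dy=-9->C; (3,4):dx=-9,dy=-13->C; (3,5):dx=-1,dy=-2->C; (3,6):dx=-6,dy=-10->C
  (3,7):dx=-3,dy=-5->C; (3,8):dx=-8,dy=-12->C; (4,5):dx=+8,dy=+11->C; (4,6):dx=+3,dy=+3->C
  (4,7):dx=+6,dy=+8->C; (4,8):dx=+1,dy=+1->C; (5,6):dx=-5,dy=-8->C; (5,7):dx=-2,dy=-3->C
  (5,8):dx=-7,dy=-10->C; (6,7):dx=+3,dy=+5->C; (6,8):dx=-2,dy=-2->C; (7,8):dx=-5,dy=-7->C
Step 2: C = 27, D = 1, total pairs = 28.
Step 3: tau = (C - D)/(n(n-1)/2) = (27 - 1)/28 = 0.928571.
Step 4: Exact two-sided p-value (enumerate n! = 40320 permutations of y under H0): p = 0.000397.
Step 5: alpha = 0.1. reject H0.

tau_b = 0.9286 (C=27, D=1), p = 0.000397, reject H0.


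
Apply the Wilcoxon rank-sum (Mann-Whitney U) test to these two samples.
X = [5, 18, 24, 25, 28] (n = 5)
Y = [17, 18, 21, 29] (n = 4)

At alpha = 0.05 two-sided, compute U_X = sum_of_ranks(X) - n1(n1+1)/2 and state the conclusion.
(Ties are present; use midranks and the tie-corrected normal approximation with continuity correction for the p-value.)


Step 1: Combine and sort all 9 observations; assign midranks.
sorted (value, group): (5,X), (17,Y), (18,X), (18,Y), (21,Y), (24,X), (25,X), (28,X), (29,Y)
ranks: 5->1, 17->2, 18->3.5, 18->3.5, 21->5, 24->6, 25->7, 28->8, 29->9
Step 2: Rank sum for X: R1 = 1 + 3.5 + 6 + 7 + 8 = 25.5.
Step 3: U_X = R1 - n1(n1+1)/2 = 25.5 - 5*6/2 = 25.5 - 15 = 10.5.
       U_Y = n1*n2 - U_X = 20 - 10.5 = 9.5.
Step 4: Ties are present, so use the tie-corrected normal approximation (with continuity correction) for the p-value.
Step 5: p-value = 1.000000; compare to alpha = 0.05. fail to reject H0.

U_X = 10.5, p = 1.000000, fail to reject H0 at alpha = 0.05.


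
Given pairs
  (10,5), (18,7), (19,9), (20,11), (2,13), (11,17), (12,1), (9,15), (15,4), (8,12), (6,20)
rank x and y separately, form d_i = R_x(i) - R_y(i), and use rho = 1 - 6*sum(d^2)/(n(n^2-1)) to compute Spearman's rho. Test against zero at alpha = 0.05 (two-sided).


Step 1: Rank x and y separately (midranks; no ties here).
rank(x): 10->5, 18->9, 19->10, 20->11, 2->1, 11->6, 12->7, 9->4, 15->8, 8->3, 6->2
rank(y): 5->3, 7->4, 9->5, 11->6, 13->8, 17->10, 1->1, 15->9, 4->2, 12->7, 20->11
Step 2: d_i = R_x(i) - R_y(i); compute d_i^2.
  (5-3)^2=4, (9-4)^2=25, (10-5)^2=25, (11-6)^2=25, (1-8)^2=49, (6-10)^2=16, (7-1)^2=36, (4-9)^2=25, (8-2)^2=36, (3-7)^2=16, (2-11)^2=81
sum(d^2) = 338.
Step 3: rho = 1 - 6*338 / (11*(11^2 - 1)) = 1 - 2028/1320 = -0.536364.
Step 4: Under H0, t = rho * sqrt((n-2)/(1-rho^2)) = -1.9065 ~ t(9).
Step 5: Two-sided p-value from the t-distribution with 9 df = 0.088953.
Step 6: alpha = 0.05. fail to reject H0.

rho = -0.5364, p = 0.088953, fail to reject H0 at alpha = 0.05.


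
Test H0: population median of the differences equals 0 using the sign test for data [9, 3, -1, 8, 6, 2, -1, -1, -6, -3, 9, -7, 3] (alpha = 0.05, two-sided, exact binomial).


Step 1: Discard zero differences. Original n = 13; n_eff = number of nonzero differences = 13.
Nonzero differences (with sign): +9, +3, -1, +8, +6, +2, -1, -1, -6, -3, +9, -7, +3
Step 2: Count signs: positive = 7, negative = 6.
Step 3: Under H0: P(positive) = 0.5, so the number of positives S ~ Bin(13, 0.5).
Step 4: Two-sided exact p-value = sum of Bin(13,0.5) probabilities at or below the observed probability = 1.000000.
Step 5: alpha = 0.05. fail to reject H0.

n_eff = 13, pos = 7, neg = 6, p = 1.000000, fail to reject H0.


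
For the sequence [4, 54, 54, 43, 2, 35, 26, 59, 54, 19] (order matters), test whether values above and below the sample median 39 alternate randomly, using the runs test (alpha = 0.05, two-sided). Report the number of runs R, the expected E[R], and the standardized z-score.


Step 1: Compute median = 39; label A = above, B = below.
Labels in order: BAAABBBAAB  (n_A = 5, n_B = 5)
Step 2: Count runs R = 5.
Step 3: Under H0 (random ordering), E[R] = 2*n_A*n_B/(n_A+n_B) + 1 = 2*5*5/10 + 1 = 6.0000.
        Var[R] = 2*n_A*n_B*(2*n_A*n_B - n_A - n_B) / ((n_A+n_B)^2 * (n_A+n_B-1)) = 2000/900 = 2.2222.
        SD[R] = 1.4907.
Step 4: Continuity-corrected z = (R + 0.5 - E[R]) / SD[R] = (5 + 0.5 - 6.0000) / 1.4907 = -0.3354.
Step 5: Two-sided p-value via normal approximation = 2*(1 - Phi(|z|)) = 0.737316.
Step 6: alpha = 0.05. fail to reject H0.

R = 5, z = -0.3354, p = 0.737316, fail to reject H0.


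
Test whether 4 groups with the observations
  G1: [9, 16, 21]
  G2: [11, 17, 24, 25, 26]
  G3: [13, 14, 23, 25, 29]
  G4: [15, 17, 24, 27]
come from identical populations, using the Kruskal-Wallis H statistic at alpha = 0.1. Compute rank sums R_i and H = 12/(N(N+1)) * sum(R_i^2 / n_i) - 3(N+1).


Step 1: Combine all N = 17 observations and assign midranks.
sorted (value, group, rank): (9,G1,1), (11,G2,2), (13,G3,3), (14,G3,4), (15,G4,5), (16,G1,6), (17,G2,7.5), (17,G4,7.5), (21,G1,9), (23,G3,10), (24,G2,11.5), (24,G4,11.5), (25,G2,13.5), (25,G3,13.5), (26,G2,15), (27,G4,16), (29,G3,17)
Step 2: Sum ranks within each group.
R_1 = 16 (n_1 = 3)
R_2 = 49.5 (n_2 = 5)
R_3 = 47.5 (n_3 = 5)
R_4 = 40 (n_4 = 4)
Step 3: H = 12/(N(N+1)) * sum(R_i^2/n_i) - 3(N+1)
     = 12/(17*18) * (16^2/3 + 49.5^2/5 + 47.5^2/5 + 40^2/4) - 3*18
     = 0.039216 * 1426.63 - 54
     = 1.946405.
Step 4: Ties present; correction factor C = 1 - 18/(17^3 - 17) = 0.996324. Corrected H = 1.946405 / 0.996324 = 1.953588.
Step 5: Under H0, H ~ chi^2(3); p-value = 0.582095.
Step 6: alpha = 0.1. fail to reject H0.

H = 1.9536, df = 3, p = 0.582095, fail to reject H0.


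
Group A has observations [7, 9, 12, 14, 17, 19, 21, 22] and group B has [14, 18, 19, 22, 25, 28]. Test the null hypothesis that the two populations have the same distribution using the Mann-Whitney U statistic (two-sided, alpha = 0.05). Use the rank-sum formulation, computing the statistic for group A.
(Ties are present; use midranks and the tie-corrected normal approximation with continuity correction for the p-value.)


Step 1: Combine and sort all 14 observations; assign midranks.
sorted (value, group): (7,X), (9,X), (12,X), (14,X), (14,Y), (17,X), (18,Y), (19,X), (19,Y), (21,X), (22,X), (22,Y), (25,Y), (28,Y)
ranks: 7->1, 9->2, 12->3, 14->4.5, 14->4.5, 17->6, 18->7, 19->8.5, 19->8.5, 21->10, 22->11.5, 22->11.5, 25->13, 28->14
Step 2: Rank sum for X: R1 = 1 + 2 + 3 + 4.5 + 6 + 8.5 + 10 + 11.5 = 46.5.
Step 3: U_X = R1 - n1(n1+1)/2 = 46.5 - 8*9/2 = 46.5 - 36 = 10.5.
       U_Y = n1*n2 - U_X = 48 - 10.5 = 37.5.
Step 4: Ties are present, so use the tie-corrected normal approximation (with continuity correction) for the p-value.
Step 5: p-value = 0.092210; compare to alpha = 0.05. fail to reject H0.

U_X = 10.5, p = 0.092210, fail to reject H0 at alpha = 0.05.


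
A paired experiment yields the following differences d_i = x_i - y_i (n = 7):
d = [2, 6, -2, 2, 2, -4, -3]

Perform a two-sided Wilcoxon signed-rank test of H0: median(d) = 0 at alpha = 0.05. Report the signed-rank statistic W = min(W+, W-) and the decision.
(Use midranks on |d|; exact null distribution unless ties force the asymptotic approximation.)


Step 1: Drop any zero differences (none here) and take |d_i|.
|d| = [2, 6, 2, 2, 2, 4, 3]
Step 2: Midrank |d_i| (ties get averaged ranks).
ranks: |2|->2.5, |6|->7, |2|->2.5, |2|->2.5, |2|->2.5, |4|->6, |3|->5
Step 3: Attach original signs; sum ranks with positive sign and with negative sign.
W+ = 2.5 + 7 + 2.5 + 2.5 = 14.5
W- = 2.5 + 6 + 5 = 13.5
(Check: W+ + W- = 28 should equal n(n+1)/2 = 28.)
Step 4: Test statistic W = min(W+, W-) = 13.5.
Step 5: Ties in |d|, so use the tie-corrected normal approximation.
        E[W] = n(n+1)/4 = 7*8/4 = 14.
        Tie groups: |d|=2 (t=4); sum(t^3 - t) = 60.
        Var[W] = n(n+1)(2n+1)/24 - sum(t^3-t)/48 = 840/24 - 60/48 = 33.75.
        z = (W - E[W]) / sqrt(Var[W]) = (13.5 - 14) / 5.8095 = -0.0861.
        Two-sided p = 2*Phi(z) = 0.931414.
Step 6: alpha = 0.05. fail to reject H0.

W+ = 14.5, W- = 13.5, W = min = 13.5, p = 0.931414, fail to reject H0.


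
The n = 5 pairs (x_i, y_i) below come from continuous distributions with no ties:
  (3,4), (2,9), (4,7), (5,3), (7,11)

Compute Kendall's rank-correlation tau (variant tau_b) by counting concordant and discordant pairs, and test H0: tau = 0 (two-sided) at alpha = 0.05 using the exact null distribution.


Step 1: Enumerate the 10 unordered pairs (i,j) with i<j and classify each by sign(x_j-x_i) * sign(y_j-y_i).
  (1,2):dx=-1,dy=+5->D; (1,3):dx=+1,dy=+3->C; (1,4):dx=+2,dy=-1->D; (1,5):dx=+4,dy=+7->C
  (2,3):dx=+2,dy=-2->D; (2,4):dx=+3,dy=-6->D; (2,5):dx=+5,dy=+2->C; (3,4):dx=+1,dy=-4->D
  (3,5):dx=+3,dy=+4->C; (4,5):dx=+2,dy=+8->C
Step 2: C = 5, D = 5, total pairs = 10.
Step 3: tau = (C - D)/(n(n-1)/2) = (5 - 5)/10 = 0.000000.
Step 4: Exact two-sided p-value (enumerate n! = 120 permutations of y under H0): p = 1.000000.
Step 5: alpha = 0.05. fail to reject H0.

tau_b = 0.0000 (C=5, D=5), p = 1.000000, fail to reject H0.


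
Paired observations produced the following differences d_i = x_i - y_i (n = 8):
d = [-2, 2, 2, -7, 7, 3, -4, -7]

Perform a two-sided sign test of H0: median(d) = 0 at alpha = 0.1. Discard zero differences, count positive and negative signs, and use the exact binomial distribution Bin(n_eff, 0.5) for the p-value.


Step 1: Discard zero differences. Original n = 8; n_eff = number of nonzero differences = 8.
Nonzero differences (with sign): -2, +2, +2, -7, +7, +3, -4, -7
Step 2: Count signs: positive = 4, negative = 4.
Step 3: Under H0: P(positive) = 0.5, so the number of positives S ~ Bin(8, 0.5).
Step 4: Two-sided exact p-value = sum of Bin(8,0.5) probabilities at or below the observed probability = 1.000000.
Step 5: alpha = 0.1. fail to reject H0.

n_eff = 8, pos = 4, neg = 4, p = 1.000000, fail to reject H0.


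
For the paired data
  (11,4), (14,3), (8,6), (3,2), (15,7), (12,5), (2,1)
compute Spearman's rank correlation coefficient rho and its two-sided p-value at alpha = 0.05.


Step 1: Rank x and y separately (midranks; no ties here).
rank(x): 11->4, 14->6, 8->3, 3->2, 15->7, 12->5, 2->1
rank(y): 4->4, 3->3, 6->6, 2->2, 7->7, 5->5, 1->1
Step 2: d_i = R_x(i) - R_y(i); compute d_i^2.
  (4-4)^2=0, (6-3)^2=9, (3-6)^2=9, (2-2)^2=0, (7-7)^2=0, (5-5)^2=0, (1-1)^2=0
sum(d^2) = 18.
Step 3: rho = 1 - 6*18 / (7*(7^2 - 1)) = 1 - 108/336 = 0.678571.
Step 4: Under H0, t = rho * sqrt((n-2)/(1-rho^2)) = 2.0657 ~ t(5).
Step 5: Two-sided p-value from the t-distribution with 5 df = 0.093750.
Step 6: alpha = 0.05. fail to reject H0.

rho = 0.6786, p = 0.093750, fail to reject H0 at alpha = 0.05.


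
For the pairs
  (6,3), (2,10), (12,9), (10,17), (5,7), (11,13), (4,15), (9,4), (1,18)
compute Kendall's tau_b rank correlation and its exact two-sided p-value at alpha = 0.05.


Step 1: Enumerate the 36 unordered pairs (i,j) with i<j and classify each by sign(x_j-x_i) * sign(y_j-y_i).
  (1,2):dx=-4,dy=+7->D; (1,3):dx=+6,dy=+6->C; (1,4):dx=+4,dy=+14->C; (1,5):dx=-1,dy=+4->D
  (1,6):dx=+5,dy=+10->C; (1,7):dx=-2,dy=+12->D; (1,8):dx=+3,dy=+1->C; (1,9):dx=-5,dy=+15->D
  (2,3):dx=+10,dy=-1->D; (2,4):dx=+8,dy=+7->C; (2,5):dx=+3,dy=-3->D; (2,6):dx=+9,dy=+3->C
  (2,7):dx=+2,dy=+5->C; (2,8):dx=+7,dy=-6->D; (2,9):dx=-1,dy=+8->D; (3,4):dx=-2,dy=+8->D
  (3,5):dx=-7,dy=-2->C; (3,6):dx=-1,dy=+4->D; (3,7):dx=-8,dy=+6->D; (3,8):dx=-3,dy=-5->C
  (3,9):dx=-11,dy=+9->D; (4,5):dx=-5,dy=-10->C; (4,6):dx=+1,dy=-4->D; (4,7):dx=-6,dy=-2->C
  (4,8):dx=-1,dy=-13->C; (4,9):dx=-9,dy=+1->D; (5,6):dx=+6,dy=+6->C; (5,7):dx=-1,dy=+8->D
  (5,8):dx=+4,dy=-3->D; (5,9):dx=-4,dy=+11->D; (6,7):dx=-7,dy=+2->D; (6,8):dx=-2,dy=-9->C
  (6,9):dx=-10,dy=+5->D; (7,8):dx=+5,dy=-11->D; (7,9):dx=-3,dy=+3->D; (8,9):dx=-8,dy=+14->D
Step 2: C = 14, D = 22, total pairs = 36.
Step 3: tau = (C - D)/(n(n-1)/2) = (14 - 22)/36 = -0.222222.
Step 4: Exact two-sided p-value (enumerate n! = 362880 permutations of y under H0): p = 0.476709.
Step 5: alpha = 0.05. fail to reject H0.

tau_b = -0.2222 (C=14, D=22), p = 0.476709, fail to reject H0.


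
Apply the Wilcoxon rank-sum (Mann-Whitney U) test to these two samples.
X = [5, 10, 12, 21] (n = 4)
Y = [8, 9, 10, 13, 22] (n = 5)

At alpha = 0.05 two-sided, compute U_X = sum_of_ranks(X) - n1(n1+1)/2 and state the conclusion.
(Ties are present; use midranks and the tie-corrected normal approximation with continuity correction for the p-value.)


Step 1: Combine and sort all 9 observations; assign midranks.
sorted (value, group): (5,X), (8,Y), (9,Y), (10,X), (10,Y), (12,X), (13,Y), (21,X), (22,Y)
ranks: 5->1, 8->2, 9->3, 10->4.5, 10->4.5, 12->6, 13->7, 21->8, 22->9
Step 2: Rank sum for X: R1 = 1 + 4.5 + 6 + 8 = 19.5.
Step 3: U_X = R1 - n1(n1+1)/2 = 19.5 - 4*5/2 = 19.5 - 10 = 9.5.
       U_Y = n1*n2 - U_X = 20 - 9.5 = 10.5.
Step 4: Ties are present, so use the tie-corrected normal approximation (with continuity correction) for the p-value.
Step 5: p-value = 1.000000; compare to alpha = 0.05. fail to reject H0.

U_X = 9.5, p = 1.000000, fail to reject H0 at alpha = 0.05.


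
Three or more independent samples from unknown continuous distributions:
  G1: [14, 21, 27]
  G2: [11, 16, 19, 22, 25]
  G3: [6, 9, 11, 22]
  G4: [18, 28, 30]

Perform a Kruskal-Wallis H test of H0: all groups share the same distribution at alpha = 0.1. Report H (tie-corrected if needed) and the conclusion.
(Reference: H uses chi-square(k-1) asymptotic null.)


Step 1: Combine all N = 15 observations and assign midranks.
sorted (value, group, rank): (6,G3,1), (9,G3,2), (11,G2,3.5), (11,G3,3.5), (14,G1,5), (16,G2,6), (18,G4,7), (19,G2,8), (21,G1,9), (22,G2,10.5), (22,G3,10.5), (25,G2,12), (27,G1,13), (28,G4,14), (30,G4,15)
Step 2: Sum ranks within each group.
R_1 = 27 (n_1 = 3)
R_2 = 40 (n_2 = 5)
R_3 = 17 (n_3 = 4)
R_4 = 36 (n_4 = 3)
Step 3: H = 12/(N(N+1)) * sum(R_i^2/n_i) - 3(N+1)
     = 12/(15*16) * (27^2/3 + 40^2/5 + 17^2/4 + 36^2/3) - 3*16
     = 0.050000 * 1067.25 - 48
     = 5.362500.
Step 4: Ties present; correction factor C = 1 - 12/(15^3 - 15) = 0.996429. Corrected H = 5.362500 / 0.996429 = 5.381720.
Step 5: Under H0, H ~ chi^2(3); p-value = 0.145887.
Step 6: alpha = 0.1. fail to reject H0.

H = 5.3817, df = 3, p = 0.145887, fail to reject H0.


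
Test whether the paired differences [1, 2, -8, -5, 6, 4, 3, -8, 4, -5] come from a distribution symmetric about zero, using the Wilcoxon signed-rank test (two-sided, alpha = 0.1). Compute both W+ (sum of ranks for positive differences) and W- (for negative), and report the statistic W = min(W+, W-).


Step 1: Drop any zero differences (none here) and take |d_i|.
|d| = [1, 2, 8, 5, 6, 4, 3, 8, 4, 5]
Step 2: Midrank |d_i| (ties get averaged ranks).
ranks: |1|->1, |2|->2, |8|->9.5, |5|->6.5, |6|->8, |4|->4.5, |3|->3, |8|->9.5, |4|->4.5, |5|->6.5
Step 3: Attach original signs; sum ranks with positive sign and with negative sign.
W+ = 1 + 2 + 8 + 4.5 + 3 + 4.5 = 23
W- = 9.5 + 6.5 + 9.5 + 6.5 = 32
(Check: W+ + W- = 55 should equal n(n+1)/2 = 55.)
Step 4: Test statistic W = min(W+, W-) = 23.
Step 5: Ties in |d|, so use the tie-corrected normal approximation.
        E[W] = n(n+1)/4 = 10*11/4 = 27.5.
        Tie groups: |d|=4 (t=2), |d|=5 (t=2), |d|=8 (t=2); sum(t^3 - t) = 18.
        Var[W] = n(n+1)(2n+1)/24 - sum(t^3-t)/48 = 2310/24 - 18/48 = 95.875.
        z = (W - E[W]) / sqrt(Var[W]) = (23 - 27.5) / 9.7916 = -0.4596.
        Two-sided p = 2*Phi(z) = 0.645819.
Step 6: alpha = 0.1. fail to reject H0.

W+ = 23, W- = 32, W = min = 23, p = 0.645819, fail to reject H0.


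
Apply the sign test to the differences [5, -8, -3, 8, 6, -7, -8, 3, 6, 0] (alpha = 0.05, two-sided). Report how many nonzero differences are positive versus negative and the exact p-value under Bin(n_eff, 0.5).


Step 1: Discard zero differences. Original n = 10; n_eff = number of nonzero differences = 9.
Nonzero differences (with sign): +5, -8, -3, +8, +6, -7, -8, +3, +6
Step 2: Count signs: positive = 5, negative = 4.
Step 3: Under H0: P(positive) = 0.5, so the number of positives S ~ Bin(9, 0.5).
Step 4: Two-sided exact p-value = sum of Bin(9,0.5) probabilities at or below the observed probability = 1.000000.
Step 5: alpha = 0.05. fail to reject H0.

n_eff = 9, pos = 5, neg = 4, p = 1.000000, fail to reject H0.


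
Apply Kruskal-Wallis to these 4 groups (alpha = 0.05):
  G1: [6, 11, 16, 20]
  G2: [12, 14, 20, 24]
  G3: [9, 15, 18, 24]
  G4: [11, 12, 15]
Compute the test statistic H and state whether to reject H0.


Step 1: Combine all N = 15 observations and assign midranks.
sorted (value, group, rank): (6,G1,1), (9,G3,2), (11,G1,3.5), (11,G4,3.5), (12,G2,5.5), (12,G4,5.5), (14,G2,7), (15,G3,8.5), (15,G4,8.5), (16,G1,10), (18,G3,11), (20,G1,12.5), (20,G2,12.5), (24,G2,14.5), (24,G3,14.5)
Step 2: Sum ranks within each group.
R_1 = 27 (n_1 = 4)
R_2 = 39.5 (n_2 = 4)
R_3 = 36 (n_3 = 4)
R_4 = 17.5 (n_4 = 3)
Step 3: H = 12/(N(N+1)) * sum(R_i^2/n_i) - 3(N+1)
     = 12/(15*16) * (27^2/4 + 39.5^2/4 + 36^2/4 + 17.5^2/3) - 3*16
     = 0.050000 * 998.396 - 48
     = 1.919792.
Step 4: Ties present; correction factor C = 1 - 30/(15^3 - 15) = 0.991071. Corrected H = 1.919792 / 0.991071 = 1.937087.
Step 5: Under H0, H ~ chi^2(3); p-value = 0.585567.
Step 6: alpha = 0.05. fail to reject H0.

H = 1.9371, df = 3, p = 0.585567, fail to reject H0.


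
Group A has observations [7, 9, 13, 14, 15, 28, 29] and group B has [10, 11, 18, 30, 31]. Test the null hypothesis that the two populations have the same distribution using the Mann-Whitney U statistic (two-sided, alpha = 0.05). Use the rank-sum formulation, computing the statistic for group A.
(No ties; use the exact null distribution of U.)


Step 1: Combine and sort all 12 observations; assign midranks.
sorted (value, group): (7,X), (9,X), (10,Y), (11,Y), (13,X), (14,X), (15,X), (18,Y), (28,X), (29,X), (30,Y), (31,Y)
ranks: 7->1, 9->2, 10->3, 11->4, 13->5, 14->6, 15->7, 18->8, 28->9, 29->10, 30->11, 31->12
Step 2: Rank sum for X: R1 = 1 + 2 + 5 + 6 + 7 + 9 + 10 = 40.
Step 3: U_X = R1 - n1(n1+1)/2 = 40 - 7*8/2 = 40 - 28 = 12.
       U_Y = n1*n2 - U_X = 35 - 12 = 23.
Step 4: No ties, so the exact null distribution of U (based on enumerating the C(12,7) = 792 equally likely rank assignments) gives the two-sided p-value.
Step 5: p-value = 0.431818; compare to alpha = 0.05. fail to reject H0.

U_X = 12, p = 0.431818, fail to reject H0 at alpha = 0.05.


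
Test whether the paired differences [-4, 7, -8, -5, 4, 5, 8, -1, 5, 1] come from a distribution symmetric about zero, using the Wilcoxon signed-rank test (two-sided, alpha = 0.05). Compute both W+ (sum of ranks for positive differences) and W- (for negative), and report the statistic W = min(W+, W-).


Step 1: Drop any zero differences (none here) and take |d_i|.
|d| = [4, 7, 8, 5, 4, 5, 8, 1, 5, 1]
Step 2: Midrank |d_i| (ties get averaged ranks).
ranks: |4|->3.5, |7|->8, |8|->9.5, |5|->6, |4|->3.5, |5|->6, |8|->9.5, |1|->1.5, |5|->6, |1|->1.5
Step 3: Attach original signs; sum ranks with positive sign and with negative sign.
W+ = 8 + 3.5 + 6 + 9.5 + 6 + 1.5 = 34.5
W- = 3.5 + 9.5 + 6 + 1.5 = 20.5
(Check: W+ + W- = 55 should equal n(n+1)/2 = 55.)
Step 4: Test statistic W = min(W+, W-) = 20.5.
Step 5: Ties in |d|, so use the tie-corrected normal approximation.
        E[W] = n(n+1)/4 = 10*11/4 = 27.5.
        Tie groups: |d|=1 (t=2), |d|=4 (t=2), |d|=5 (t=3), |d|=8 (t=2); sum(t^3 - t) = 42.
        Var[W] = n(n+1)(2n+1)/24 - sum(t^3-t)/48 = 2310/24 - 42/48 = 95.375.
        z = (W - E[W]) / sqrt(Var[W]) = (20.5 - 27.5) / 9.7660 = -0.7168.
        Two-sided p = 2*Phi(z) = 0.473515.
Step 6: alpha = 0.05. fail to reject H0.

W+ = 34.5, W- = 20.5, W = min = 20.5, p = 0.473515, fail to reject H0.


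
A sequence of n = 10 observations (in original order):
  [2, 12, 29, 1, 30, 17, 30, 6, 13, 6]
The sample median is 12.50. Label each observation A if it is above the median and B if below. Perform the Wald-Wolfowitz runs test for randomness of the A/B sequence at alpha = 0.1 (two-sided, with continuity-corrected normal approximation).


Step 1: Compute median = 12.50; label A = above, B = below.
Labels in order: BBABAAABAB  (n_A = 5, n_B = 5)
Step 2: Count runs R = 7.
Step 3: Under H0 (random ordering), E[R] = 2*n_A*n_B/(n_A+n_B) + 1 = 2*5*5/10 + 1 = 6.0000.
        Var[R] = 2*n_A*n_B*(2*n_A*n_B - n_A - n_B) / ((n_A+n_B)^2 * (n_A+n_B-1)) = 2000/900 = 2.2222.
        SD[R] = 1.4907.
Step 4: Continuity-corrected z = (R - 0.5 - E[R]) / SD[R] = (7 - 0.5 - 6.0000) / 1.4907 = 0.3354.
Step 5: Two-sided p-value via normal approximation = 2*(1 - Phi(|z|)) = 0.737316.
Step 6: alpha = 0.1. fail to reject H0.

R = 7, z = 0.3354, p = 0.737316, fail to reject H0.


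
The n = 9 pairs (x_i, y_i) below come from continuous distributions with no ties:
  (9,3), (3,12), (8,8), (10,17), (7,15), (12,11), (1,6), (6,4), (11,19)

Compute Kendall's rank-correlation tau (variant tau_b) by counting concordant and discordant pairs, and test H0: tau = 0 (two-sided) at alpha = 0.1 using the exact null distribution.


Step 1: Enumerate the 36 unordered pairs (i,j) with i<j and classify each by sign(x_j-x_i) * sign(y_j-y_i).
  (1,2):dx=-6,dy=+9->D; (1,3):dx=-1,dy=+5->D; (1,4):dx=+1,dy=+14->C; (1,5):dx=-2,dy=+12->D
  (1,6):dx=+3,dy=+8->C; (1,7):dx=-8,dy=+3->D; (1,8):dx=-3,dy=+1->D; (1,9):dx=+2,dy=+16->C
  (2,3):dx=+5,dy=-4->D; (2,4):dx=+7,dy=+5->C; (2,5):dx=+4,dy=+3->C; (2,6):dx=+9,dy=-1->D
  (2,7):dx=-2,dy=-6->C; (2,8):dx=+3,dy=-8->D; (2,9):dx=+8,dy=+7->C; (3,4):dx=+2,dy=+9->C
  (3,5):dx=-1,dy=+7->D; (3,6):dx=+4,dy=+3->C; (3,7):dx=-7,dy=-2->C; (3,8):dx=-2,dy=-4->C
  (3,9):dx=+3,dy=+11->C; (4,5):dx=-3,dy=-2->C; (4,6):dx=+2,dy=-6->D; (4,7):dx=-9,dy=-11->C
  (4,8):dx=-4,dy=-13->C; (4,9):dx=+1,dy=+2->C; (5,6):dx=+5,dy=-4->D; (5,7):dx=-6,dy=-9->C
  (5,8):dx=-1,dy=-11->C; (5,9):dx=+4,dy=+4->C; (6,7):dx=-11,dy=-5->C; (6,8):dx=-6,dy=-7->C
  (6,9):dx=-1,dy=+8->D; (7,8):dx=+5,dy=-2->D; (7,9):dx=+10,dy=+13->C; (8,9):dx=+5,dy=+15->C
Step 2: C = 23, D = 13, total pairs = 36.
Step 3: tau = (C - D)/(n(n-1)/2) = (23 - 13)/36 = 0.277778.
Step 4: Exact two-sided p-value (enumerate n! = 362880 permutations of y under H0): p = 0.358488.
Step 5: alpha = 0.1. fail to reject H0.

tau_b = 0.2778 (C=23, D=13), p = 0.358488, fail to reject H0.


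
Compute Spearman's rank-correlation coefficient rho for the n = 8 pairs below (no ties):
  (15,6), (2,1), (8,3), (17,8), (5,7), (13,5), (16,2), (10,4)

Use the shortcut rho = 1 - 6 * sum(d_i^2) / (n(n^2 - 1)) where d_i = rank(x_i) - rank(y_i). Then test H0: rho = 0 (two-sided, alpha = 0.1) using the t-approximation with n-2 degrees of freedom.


Step 1: Rank x and y separately (midranks; no ties here).
rank(x): 15->6, 2->1, 8->3, 17->8, 5->2, 13->5, 16->7, 10->4
rank(y): 6->6, 1->1, 3->3, 8->8, 7->7, 5->5, 2->2, 4->4
Step 2: d_i = R_x(i) - R_y(i); compute d_i^2.
  (6-6)^2=0, (1-1)^2=0, (3-3)^2=0, (8-8)^2=0, (2-7)^2=25, (5-5)^2=0, (7-2)^2=25, (4-4)^2=0
sum(d^2) = 50.
Step 3: rho = 1 - 6*50 / (8*(8^2 - 1)) = 1 - 300/504 = 0.404762.
Step 4: Under H0, t = rho * sqrt((n-2)/(1-rho^2)) = 1.0842 ~ t(6).
Step 5: Two-sided p-value from the t-distribution with 6 df = 0.319889.
Step 6: alpha = 0.1. fail to reject H0.

rho = 0.4048, p = 0.319889, fail to reject H0 at alpha = 0.1.


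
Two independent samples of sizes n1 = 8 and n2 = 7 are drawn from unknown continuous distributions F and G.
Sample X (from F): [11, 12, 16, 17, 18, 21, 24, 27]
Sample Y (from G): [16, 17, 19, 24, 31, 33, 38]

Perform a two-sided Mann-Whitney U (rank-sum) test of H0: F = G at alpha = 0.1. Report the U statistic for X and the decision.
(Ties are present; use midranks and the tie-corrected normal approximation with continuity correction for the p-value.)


Step 1: Combine and sort all 15 observations; assign midranks.
sorted (value, group): (11,X), (12,X), (16,X), (16,Y), (17,X), (17,Y), (18,X), (19,Y), (21,X), (24,X), (24,Y), (27,X), (31,Y), (33,Y), (38,Y)
ranks: 11->1, 12->2, 16->3.5, 16->3.5, 17->5.5, 17->5.5, 18->7, 19->8, 21->9, 24->10.5, 24->10.5, 27->12, 31->13, 33->14, 38->15
Step 2: Rank sum for X: R1 = 1 + 2 + 3.5 + 5.5 + 7 + 9 + 10.5 + 12 = 50.5.
Step 3: U_X = R1 - n1(n1+1)/2 = 50.5 - 8*9/2 = 50.5 - 36 = 14.5.
       U_Y = n1*n2 - U_X = 56 - 14.5 = 41.5.
Step 4: Ties are present, so use the tie-corrected normal approximation (with continuity correction) for the p-value.
Step 5: p-value = 0.131426; compare to alpha = 0.1. fail to reject H0.

U_X = 14.5, p = 0.131426, fail to reject H0 at alpha = 0.1.


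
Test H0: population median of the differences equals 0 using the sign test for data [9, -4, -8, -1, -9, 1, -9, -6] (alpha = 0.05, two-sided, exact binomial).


Step 1: Discard zero differences. Original n = 8; n_eff = number of nonzero differences = 8.
Nonzero differences (with sign): +9, -4, -8, -1, -9, +1, -9, -6
Step 2: Count signs: positive = 2, negative = 6.
Step 3: Under H0: P(positive) = 0.5, so the number of positives S ~ Bin(8, 0.5).
Step 4: Two-sided exact p-value = sum of Bin(8,0.5) probabilities at or below the observed probability = 0.289062.
Step 5: alpha = 0.05. fail to reject H0.

n_eff = 8, pos = 2, neg = 6, p = 0.289062, fail to reject H0.


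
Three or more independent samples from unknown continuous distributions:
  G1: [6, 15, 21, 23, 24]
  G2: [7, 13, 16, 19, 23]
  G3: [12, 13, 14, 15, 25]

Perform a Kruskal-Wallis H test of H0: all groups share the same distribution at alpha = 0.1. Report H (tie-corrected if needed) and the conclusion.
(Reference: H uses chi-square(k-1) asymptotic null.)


Step 1: Combine all N = 15 observations and assign midranks.
sorted (value, group, rank): (6,G1,1), (7,G2,2), (12,G3,3), (13,G2,4.5), (13,G3,4.5), (14,G3,6), (15,G1,7.5), (15,G3,7.5), (16,G2,9), (19,G2,10), (21,G1,11), (23,G1,12.5), (23,G2,12.5), (24,G1,14), (25,G3,15)
Step 2: Sum ranks within each group.
R_1 = 46 (n_1 = 5)
R_2 = 38 (n_2 = 5)
R_3 = 36 (n_3 = 5)
Step 3: H = 12/(N(N+1)) * sum(R_i^2/n_i) - 3(N+1)
     = 12/(15*16) * (46^2/5 + 38^2/5 + 36^2/5) - 3*16
     = 0.050000 * 971.2 - 48
     = 0.560000.
Step 4: Ties present; correction factor C = 1 - 18/(15^3 - 15) = 0.994643. Corrected H = 0.560000 / 0.994643 = 0.563016.
Step 5: Under H0, H ~ chi^2(2); p-value = 0.754645.
Step 6: alpha = 0.1. fail to reject H0.

H = 0.5630, df = 2, p = 0.754645, fail to reject H0.


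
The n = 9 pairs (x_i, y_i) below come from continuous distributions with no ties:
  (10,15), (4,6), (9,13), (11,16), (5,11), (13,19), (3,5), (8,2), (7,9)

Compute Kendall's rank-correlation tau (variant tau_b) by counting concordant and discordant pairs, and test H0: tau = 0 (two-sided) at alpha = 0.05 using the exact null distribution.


Step 1: Enumerate the 36 unordered pairs (i,j) with i<j and classify each by sign(x_j-x_i) * sign(y_j-y_i).
  (1,2):dx=-6,dy=-9->C; (1,3):dx=-1,dy=-2->C; (1,4):dx=+1,dy=+1->C; (1,5):dx=-5,dy=-4->C
  (1,6):dx=+3,dy=+4->C; (1,7):dx=-7,dy=-10->C; (1,8):dx=-2,dy=-13->C; (1,9):dx=-3,dy=-6->C
  (2,3):dx=+5,dy=+7->C; (2,4):dx=+7,dy=+10->C; (2,5):dx=+1,dy=+5->C; (2,6):dx=+9,dy=+13->C
  (2,7):dx=-1,dy=-1->C; (2,8):dx=+4,dy=-4->D; (2,9):dx=+3,dy=+3->C; (3,4):dx=+2,dy=+3->C
  (3,5):dx=-4,dy=-2->C; (3,6):dx=+4,dy=+6->C; (3,7):dx=-6,dy=-8->C; (3,8):dx=-1,dy=-11->C
  (3,9):dx=-2,dy=-4->C; (4,5):dx=-6,dy=-5->C; (4,6):dx=+2,dy=+3->C; (4,7):dx=-8,dy=-11->C
  (4,8):dx=-3,dy=-14->C; (4,9):dx=-4,dy=-7->C; (5,6):dx=+8,dy=+8->C; (5,7):dx=-2,dy=-6->C
  (5,8):dx=+3,dy=-9->D; (5,9):dx=+2,dy=-2->D; (6,7):dx=-10,dy=-14->C; (6,8):dx=-5,dy=-17->C
  (6,9):dx=-6,dy=-10->C; (7,8):dx=+5,dy=-3->D; (7,9):dx=+4,dy=+4->C; (8,9):dx=-1,dy=+7->D
Step 2: C = 31, D = 5, total pairs = 36.
Step 3: tau = (C - D)/(n(n-1)/2) = (31 - 5)/36 = 0.722222.
Step 4: Exact two-sided p-value (enumerate n! = 362880 permutations of y under H0): p = 0.005886.
Step 5: alpha = 0.05. reject H0.

tau_b = 0.7222 (C=31, D=5), p = 0.005886, reject H0.


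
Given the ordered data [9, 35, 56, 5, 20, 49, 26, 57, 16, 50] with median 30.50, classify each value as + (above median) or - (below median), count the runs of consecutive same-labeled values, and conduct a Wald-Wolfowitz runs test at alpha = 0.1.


Step 1: Compute median = 30.50; label A = above, B = below.
Labels in order: BAABBABABA  (n_A = 5, n_B = 5)
Step 2: Count runs R = 8.
Step 3: Under H0 (random ordering), E[R] = 2*n_A*n_B/(n_A+n_B) + 1 = 2*5*5/10 + 1 = 6.0000.
        Var[R] = 2*n_A*n_B*(2*n_A*n_B - n_A - n_B) / ((n_A+n_B)^2 * (n_A+n_B-1)) = 2000/900 = 2.2222.
        SD[R] = 1.4907.
Step 4: Continuity-corrected z = (R - 0.5 - E[R]) / SD[R] = (8 - 0.5 - 6.0000) / 1.4907 = 1.0062.
Step 5: Two-sided p-value via normal approximation = 2*(1 - Phi(|z|)) = 0.314305.
Step 6: alpha = 0.1. fail to reject H0.

R = 8, z = 1.0062, p = 0.314305, fail to reject H0.


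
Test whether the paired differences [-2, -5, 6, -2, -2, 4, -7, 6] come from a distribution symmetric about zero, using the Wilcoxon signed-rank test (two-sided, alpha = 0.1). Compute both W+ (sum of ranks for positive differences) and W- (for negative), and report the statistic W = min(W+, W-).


Step 1: Drop any zero differences (none here) and take |d_i|.
|d| = [2, 5, 6, 2, 2, 4, 7, 6]
Step 2: Midrank |d_i| (ties get averaged ranks).
ranks: |2|->2, |5|->5, |6|->6.5, |2|->2, |2|->2, |4|->4, |7|->8, |6|->6.5
Step 3: Attach original signs; sum ranks with positive sign and with negative sign.
W+ = 6.5 + 4 + 6.5 = 17
W- = 2 + 5 + 2 + 2 + 8 = 19
(Check: W+ + W- = 36 should equal n(n+1)/2 = 36.)
Step 4: Test statistic W = min(W+, W-) = 17.
Step 5: Ties in |d|, so use the tie-corrected normal approximation.
        E[W] = n(n+1)/4 = 8*9/4 = 18.
        Tie groups: |d|=2 (t=3), |d|=6 (t=2); sum(t^3 - t) = 30.
        Var[W] = n(n+1)(2n+1)/24 - sum(t^3-t)/48 = 1224/24 - 30/48 = 50.375.
        z = (W - E[W]) / sqrt(Var[W]) = (17 - 18) / 7.0975 = -0.1409.
        Two-sided p = 2*Phi(z) = 0.887954.
Step 6: alpha = 0.1. fail to reject H0.

W+ = 17, W- = 19, W = min = 17, p = 0.887954, fail to reject H0.


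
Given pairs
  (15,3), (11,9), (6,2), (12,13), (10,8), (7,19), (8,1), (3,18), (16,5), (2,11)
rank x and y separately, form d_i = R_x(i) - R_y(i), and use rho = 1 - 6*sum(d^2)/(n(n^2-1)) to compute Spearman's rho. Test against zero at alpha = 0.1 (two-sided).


Step 1: Rank x and y separately (midranks; no ties here).
rank(x): 15->9, 11->7, 6->3, 12->8, 10->6, 7->4, 8->5, 3->2, 16->10, 2->1
rank(y): 3->3, 9->6, 2->2, 13->8, 8->5, 19->10, 1->1, 18->9, 5->4, 11->7
Step 2: d_i = R_x(i) - R_y(i); compute d_i^2.
  (9-3)^2=36, (7-6)^2=1, (3-2)^2=1, (8-8)^2=0, (6-5)^2=1, (4-10)^2=36, (5-1)^2=16, (2-9)^2=49, (10-4)^2=36, (1-7)^2=36
sum(d^2) = 212.
Step 3: rho = 1 - 6*212 / (10*(10^2 - 1)) = 1 - 1272/990 = -0.284848.
Step 4: Under H0, t = rho * sqrt((n-2)/(1-rho^2)) = -0.8405 ~ t(8).
Step 5: Two-sided p-value from the t-distribution with 8 df = 0.425038.
Step 6: alpha = 0.1. fail to reject H0.

rho = -0.2848, p = 0.425038, fail to reject H0 at alpha = 0.1.


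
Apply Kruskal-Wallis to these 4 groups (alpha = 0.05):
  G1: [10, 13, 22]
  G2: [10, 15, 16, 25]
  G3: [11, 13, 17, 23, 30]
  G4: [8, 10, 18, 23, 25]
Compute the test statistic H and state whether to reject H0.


Step 1: Combine all N = 17 observations and assign midranks.
sorted (value, group, rank): (8,G4,1), (10,G1,3), (10,G2,3), (10,G4,3), (11,G3,5), (13,G1,6.5), (13,G3,6.5), (15,G2,8), (16,G2,9), (17,G3,10), (18,G4,11), (22,G1,12), (23,G3,13.5), (23,G4,13.5), (25,G2,15.5), (25,G4,15.5), (30,G3,17)
Step 2: Sum ranks within each group.
R_1 = 21.5 (n_1 = 3)
R_2 = 35.5 (n_2 = 4)
R_3 = 52 (n_3 = 5)
R_4 = 44 (n_4 = 5)
Step 3: H = 12/(N(N+1)) * sum(R_i^2/n_i) - 3(N+1)
     = 12/(17*18) * (21.5^2/3 + 35.5^2/4 + 52^2/5 + 44^2/5) - 3*18
     = 0.039216 * 1397.15 - 54
     = 0.790033.
Step 4: Ties present; correction factor C = 1 - 42/(17^3 - 17) = 0.991422. Corrected H = 0.790033 / 0.991422 = 0.796869.
Step 5: Under H0, H ~ chi^2(3); p-value = 0.850216.
Step 6: alpha = 0.05. fail to reject H0.

H = 0.7969, df = 3, p = 0.850216, fail to reject H0.


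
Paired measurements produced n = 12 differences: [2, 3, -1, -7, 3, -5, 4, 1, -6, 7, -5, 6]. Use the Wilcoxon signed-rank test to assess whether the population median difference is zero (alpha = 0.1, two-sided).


Step 1: Drop any zero differences (none here) and take |d_i|.
|d| = [2, 3, 1, 7, 3, 5, 4, 1, 6, 7, 5, 6]
Step 2: Midrank |d_i| (ties get averaged ranks).
ranks: |2|->3, |3|->4.5, |1|->1.5, |7|->11.5, |3|->4.5, |5|->7.5, |4|->6, |1|->1.5, |6|->9.5, |7|->11.5, |5|->7.5, |6|->9.5
Step 3: Attach original signs; sum ranks with positive sign and with negative sign.
W+ = 3 + 4.5 + 4.5 + 6 + 1.5 + 11.5 + 9.5 = 40.5
W- = 1.5 + 11.5 + 7.5 + 9.5 + 7.5 = 37.5
(Check: W+ + W- = 78 should equal n(n+1)/2 = 78.)
Step 4: Test statistic W = min(W+, W-) = 37.5.
Step 5: Ties in |d|, so use the tie-corrected normal approximation.
        E[W] = n(n+1)/4 = 12*13/4 = 39.
        Tie groups: |d|=1 (t=2), |d|=3 (t=2), |d|=5 (t=2), |d|=6 (t=2), |d|=7 (t=2); sum(t^3 - t) = 30.
        Var[W] = n(n+1)(2n+1)/24 - sum(t^3-t)/48 = 3900/24 - 30/48 = 161.875.
        z = (W - E[W]) / sqrt(Var[W]) = (37.5 - 39) / 12.7230 = -0.1179.
        Two-sided p = 2*Phi(z) = 0.906150.
Step 6: alpha = 0.1. fail to reject H0.

W+ = 40.5, W- = 37.5, W = min = 37.5, p = 0.906150, fail to reject H0.
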